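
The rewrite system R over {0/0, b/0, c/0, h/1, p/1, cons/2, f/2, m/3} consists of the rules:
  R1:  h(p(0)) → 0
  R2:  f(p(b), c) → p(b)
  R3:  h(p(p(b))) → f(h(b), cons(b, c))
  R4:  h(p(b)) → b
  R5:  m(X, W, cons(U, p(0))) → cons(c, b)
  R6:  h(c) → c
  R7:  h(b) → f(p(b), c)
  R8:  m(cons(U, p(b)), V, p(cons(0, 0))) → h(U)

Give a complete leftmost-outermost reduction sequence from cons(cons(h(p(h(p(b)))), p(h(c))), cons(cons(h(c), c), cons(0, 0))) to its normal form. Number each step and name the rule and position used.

cons(cons(b, p(c)), cons(cons(c, c), cons(0, 0)))

1. cons(cons(h(p(h(p(b)))), p(h(c))), cons(cons(h(c), c), cons(0, 0)))  →  cons(cons(h(p(b)), p(h(c))), cons(cons(h(c), c), cons(0, 0)))   [R4 at 1.1.1.1]
2. cons(cons(h(p(b)), p(h(c))), cons(cons(h(c), c), cons(0, 0)))  →  cons(cons(b, p(h(c))), cons(cons(h(c), c), cons(0, 0)))   [R4 at 1.1]
3. cons(cons(b, p(h(c))), cons(cons(h(c), c), cons(0, 0)))  →  cons(cons(b, p(c)), cons(cons(h(c), c), cons(0, 0)))   [R6 at 1.2.1]
4. cons(cons(b, p(c)), cons(cons(h(c), c), cons(0, 0)))  →  cons(cons(b, p(c)), cons(cons(c, c), cons(0, 0)))   [R6 at 2.1.1]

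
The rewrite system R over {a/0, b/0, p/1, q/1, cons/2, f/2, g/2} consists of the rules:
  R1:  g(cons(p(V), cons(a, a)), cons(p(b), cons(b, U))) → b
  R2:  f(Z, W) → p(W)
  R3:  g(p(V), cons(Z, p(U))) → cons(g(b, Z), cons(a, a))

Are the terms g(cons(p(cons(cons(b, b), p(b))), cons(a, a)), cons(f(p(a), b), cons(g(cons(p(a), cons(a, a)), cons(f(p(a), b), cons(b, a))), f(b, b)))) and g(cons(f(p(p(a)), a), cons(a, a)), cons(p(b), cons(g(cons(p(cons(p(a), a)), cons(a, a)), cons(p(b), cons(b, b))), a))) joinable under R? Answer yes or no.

yes — NF(t₁) = b, NF(t₂) = b

Reduce t₁ = g(cons(p(cons(cons(b, b), p(b))), cons(a, a)), cons(f(p(a), b), cons(g(cons(p(a), cons(a, a)), cons(f(p(a), b), cons(b, a))), f(b, b)))):
1. g(cons(p(cons(cons(b, b), p(b))), cons(a, a)), cons(f(p(a), b), cons(g(cons(p(a), cons(a, a)), cons(f(p(a), b), cons(b, a))), f(b, b))))  →  g(cons(p(cons(cons(b, b), p(b))), cons(a, a)), cons(p(b), cons(g(cons(p(a), cons(a, a)), cons(f(p(a), b), cons(b, a))), f(b, b))))   [R2 at 2.1]
2. g(cons(p(cons(cons(b, b), p(b))), cons(a, a)), cons(p(b), cons(g(cons(p(a), cons(a, a)), cons(f(p(a), b), cons(b, a))), f(b, b))))  →  g(cons(p(cons(cons(b, b), p(b))), cons(a, a)), cons(p(b), cons(g(cons(p(a), cons(a, a)), cons(p(b), cons(b, a))), f(b, b))))   [R2 at 2.2.1.2.1]
3. g(cons(p(cons(cons(b, b), p(b))), cons(a, a)), cons(p(b), cons(g(cons(p(a), cons(a, a)), cons(p(b), cons(b, a))), f(b, b))))  →  g(cons(p(cons(cons(b, b), p(b))), cons(a, a)), cons(p(b), cons(b, f(b, b))))   [R1 at 2.2.1]
4. g(cons(p(cons(cons(b, b), p(b))), cons(a, a)), cons(p(b), cons(b, f(b, b))))  →  b   [R1 at ε]

Reduce t₂ = g(cons(f(p(p(a)), a), cons(a, a)), cons(p(b), cons(g(cons(p(cons(p(a), a)), cons(a, a)), cons(p(b), cons(b, b))), a))):
1. g(cons(f(p(p(a)), a), cons(a, a)), cons(p(b), cons(g(cons(p(cons(p(a), a)), cons(a, a)), cons(p(b), cons(b, b))), a)))  →  g(cons(p(a), cons(a, a)), cons(p(b), cons(g(cons(p(cons(p(a), a)), cons(a, a)), cons(p(b), cons(b, b))), a)))   [R2 at 1.1]
2. g(cons(p(a), cons(a, a)), cons(p(b), cons(g(cons(p(cons(p(a), a)), cons(a, a)), cons(p(b), cons(b, b))), a)))  →  g(cons(p(a), cons(a, a)), cons(p(b), cons(b, a)))   [R1 at 2.2.1]
3. g(cons(p(a), cons(a, a)), cons(p(b), cons(b, a)))  →  b   [R1 at ε]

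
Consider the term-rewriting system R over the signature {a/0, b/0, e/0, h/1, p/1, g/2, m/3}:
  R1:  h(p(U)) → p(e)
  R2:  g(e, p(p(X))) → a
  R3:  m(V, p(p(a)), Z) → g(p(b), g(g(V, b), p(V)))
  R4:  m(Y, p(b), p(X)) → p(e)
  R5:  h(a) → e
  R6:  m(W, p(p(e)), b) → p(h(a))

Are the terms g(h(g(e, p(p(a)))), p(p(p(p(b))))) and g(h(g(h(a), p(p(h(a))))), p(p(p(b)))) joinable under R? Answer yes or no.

Reduce t₁ = g(h(g(e, p(p(a)))), p(p(p(p(b))))):
1. g(h(g(e, p(p(a)))), p(p(p(p(b)))))  →  g(h(a), p(p(p(p(b)))))   [R2 at 1.1]
2. g(h(a), p(p(p(p(b)))))  →  g(e, p(p(p(p(b)))))   [R5 at 1]
3. g(e, p(p(p(p(b)))))  →  a   [R2 at ε]

Reduce t₂ = g(h(g(h(a), p(p(h(a))))), p(p(p(b)))):
1. g(h(g(h(a), p(p(h(a))))), p(p(p(b))))  →  g(h(g(e, p(p(h(a))))), p(p(p(b))))   [R5 at 1.1.1]
2. g(h(g(e, p(p(h(a))))), p(p(p(b))))  →  g(h(a), p(p(p(b))))   [R2 at 1.1]
3. g(h(a), p(p(p(b))))  →  g(e, p(p(p(b))))   [R5 at 1]
4. g(e, p(p(p(b))))  →  a   [R2 at ε]

yes — NF(t₁) = a, NF(t₂) = a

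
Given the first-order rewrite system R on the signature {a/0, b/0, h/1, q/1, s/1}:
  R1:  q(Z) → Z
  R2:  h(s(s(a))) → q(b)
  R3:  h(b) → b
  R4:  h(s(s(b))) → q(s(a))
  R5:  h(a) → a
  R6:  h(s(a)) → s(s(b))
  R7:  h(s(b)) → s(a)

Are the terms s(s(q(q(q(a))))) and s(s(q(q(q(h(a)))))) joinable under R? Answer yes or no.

yes — NF(t₁) = s(s(a)), NF(t₂) = s(s(a))

Reduce t₁ = s(s(q(q(q(a))))):
1. s(s(q(q(q(a)))))  →  s(s(q(q(a))))   [R1 at 1.1]
2. s(s(q(q(a))))  →  s(s(q(a)))   [R1 at 1.1]
3. s(s(q(a)))  →  s(s(a))   [R1 at 1.1]

Reduce t₂ = s(s(q(q(q(h(a)))))):
1. s(s(q(q(q(h(a))))))  →  s(s(q(q(h(a)))))   [R1 at 1.1]
2. s(s(q(q(h(a)))))  →  s(s(q(h(a))))   [R1 at 1.1]
3. s(s(q(h(a))))  →  s(s(h(a)))   [R1 at 1.1]
4. s(s(h(a)))  →  s(s(a))   [R5 at 1.1]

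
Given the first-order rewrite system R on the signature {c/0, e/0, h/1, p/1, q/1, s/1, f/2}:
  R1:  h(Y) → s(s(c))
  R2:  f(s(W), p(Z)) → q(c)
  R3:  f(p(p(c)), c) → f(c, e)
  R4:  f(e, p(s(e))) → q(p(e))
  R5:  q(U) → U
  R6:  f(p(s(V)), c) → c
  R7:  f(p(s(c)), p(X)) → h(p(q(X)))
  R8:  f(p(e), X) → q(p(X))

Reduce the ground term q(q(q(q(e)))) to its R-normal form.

e

1. q(q(q(q(e))))  →  q(q(q(e)))   [R5 at ε]
2. q(q(q(e)))  →  q(q(e))   [R5 at ε]
3. q(q(e))  →  q(e)   [R5 at ε]
4. q(e)  →  e   [R5 at ε]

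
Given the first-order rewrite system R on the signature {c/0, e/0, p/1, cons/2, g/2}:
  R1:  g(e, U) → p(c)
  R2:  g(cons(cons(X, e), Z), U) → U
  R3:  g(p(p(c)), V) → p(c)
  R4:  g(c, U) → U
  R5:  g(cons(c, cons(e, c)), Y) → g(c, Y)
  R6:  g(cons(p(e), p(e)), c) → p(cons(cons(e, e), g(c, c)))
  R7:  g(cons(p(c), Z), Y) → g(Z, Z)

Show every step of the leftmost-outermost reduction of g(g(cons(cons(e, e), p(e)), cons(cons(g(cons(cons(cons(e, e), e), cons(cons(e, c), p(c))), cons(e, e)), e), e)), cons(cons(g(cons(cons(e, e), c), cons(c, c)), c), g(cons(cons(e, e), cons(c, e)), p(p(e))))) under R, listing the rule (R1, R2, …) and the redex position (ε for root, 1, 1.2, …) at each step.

1. g(g(cons(cons(e, e), p(e)), cons(cons(g(cons(cons(cons(e, e), e), cons(cons(e, c), p(c))), cons(e, e)), e), e)), cons(cons(g(cons(cons(e, e), c), cons(c, c)), c), g(cons(cons(e, e), cons(c, e)), p(p(e)))))  →  g(cons(cons(g(cons(cons(cons(e, e), e), cons(cons(e, c), p(c))), cons(e, e)), e), e), cons(cons(g(cons(cons(e, e), c), cons(c, c)), c), g(cons(cons(e, e), cons(c, e)), p(p(e)))))   [R2 at 1]
2. g(cons(cons(g(cons(cons(cons(e, e), e), cons(cons(e, c), p(c))), cons(e, e)), e), e), cons(cons(g(cons(cons(e, e), c), cons(c, c)), c), g(cons(cons(e, e), cons(c, e)), p(p(e)))))  →  cons(cons(g(cons(cons(e, e), c), cons(c, c)), c), g(cons(cons(e, e), cons(c, e)), p(p(e))))   [R2 at ε]
3. cons(cons(g(cons(cons(e, e), c), cons(c, c)), c), g(cons(cons(e, e), cons(c, e)), p(p(e))))  →  cons(cons(cons(c, c), c), g(cons(cons(e, e), cons(c, e)), p(p(e))))   [R2 at 1.1]
4. cons(cons(cons(c, c), c), g(cons(cons(e, e), cons(c, e)), p(p(e))))  →  cons(cons(cons(c, c), c), p(p(e)))   [R2 at 2]

cons(cons(cons(c, c), c), p(p(e)))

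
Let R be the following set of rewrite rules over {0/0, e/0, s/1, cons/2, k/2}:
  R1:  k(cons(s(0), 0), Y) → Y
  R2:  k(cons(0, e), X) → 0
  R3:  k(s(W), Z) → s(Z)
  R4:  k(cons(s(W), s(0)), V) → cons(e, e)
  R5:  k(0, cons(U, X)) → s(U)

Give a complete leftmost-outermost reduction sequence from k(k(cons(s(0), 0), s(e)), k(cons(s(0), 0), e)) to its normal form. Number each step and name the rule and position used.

s(e)

1. k(k(cons(s(0), 0), s(e)), k(cons(s(0), 0), e))  →  k(s(e), k(cons(s(0), 0), e))   [R1 at 1]
2. k(s(e), k(cons(s(0), 0), e))  →  s(k(cons(s(0), 0), e))   [R3 at ε]
3. s(k(cons(s(0), 0), e))  →  s(e)   [R1 at 1]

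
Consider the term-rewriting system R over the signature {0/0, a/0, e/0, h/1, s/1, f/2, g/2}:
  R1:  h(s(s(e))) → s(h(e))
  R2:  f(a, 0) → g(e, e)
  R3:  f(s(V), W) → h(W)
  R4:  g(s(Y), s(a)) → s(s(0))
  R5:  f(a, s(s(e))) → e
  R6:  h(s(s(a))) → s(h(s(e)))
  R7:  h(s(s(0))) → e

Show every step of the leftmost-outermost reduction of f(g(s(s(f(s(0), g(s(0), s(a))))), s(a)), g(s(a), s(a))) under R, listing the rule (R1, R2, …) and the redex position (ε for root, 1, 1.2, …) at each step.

e

1. f(g(s(s(f(s(0), g(s(0), s(a))))), s(a)), g(s(a), s(a)))  →  f(s(s(0)), g(s(a), s(a)))   [R4 at 1]
2. f(s(s(0)), g(s(a), s(a)))  →  h(g(s(a), s(a)))   [R3 at ε]
3. h(g(s(a), s(a)))  →  h(s(s(0)))   [R4 at 1]
4. h(s(s(0)))  →  e   [R7 at ε]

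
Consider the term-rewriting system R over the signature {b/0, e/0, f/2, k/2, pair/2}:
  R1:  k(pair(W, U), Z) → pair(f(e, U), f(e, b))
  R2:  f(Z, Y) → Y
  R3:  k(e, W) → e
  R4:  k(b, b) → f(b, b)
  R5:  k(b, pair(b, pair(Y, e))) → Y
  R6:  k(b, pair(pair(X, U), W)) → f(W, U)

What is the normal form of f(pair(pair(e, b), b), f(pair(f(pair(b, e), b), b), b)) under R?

1. f(pair(pair(e, b), b), f(pair(f(pair(b, e), b), b), b))  →  f(pair(f(pair(b, e), b), b), b)   [R2 at ε]
2. f(pair(f(pair(b, e), b), b), b)  →  b   [R2 at ε]

b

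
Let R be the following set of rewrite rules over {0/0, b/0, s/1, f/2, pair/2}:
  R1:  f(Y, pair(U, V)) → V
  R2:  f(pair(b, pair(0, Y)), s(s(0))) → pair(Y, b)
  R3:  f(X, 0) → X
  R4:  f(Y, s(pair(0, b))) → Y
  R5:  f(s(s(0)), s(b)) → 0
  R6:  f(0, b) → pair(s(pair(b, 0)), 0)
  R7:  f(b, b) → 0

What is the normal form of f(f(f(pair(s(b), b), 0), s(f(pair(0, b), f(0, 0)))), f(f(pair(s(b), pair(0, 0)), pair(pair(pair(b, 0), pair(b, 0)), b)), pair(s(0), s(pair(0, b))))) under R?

pair(s(b), b)

1. f(f(f(pair(s(b), b), 0), s(f(pair(0, b), f(0, 0)))), f(f(pair(s(b), pair(0, 0)), pair(pair(pair(b, 0), pair(b, 0)), b)), pair(s(0), s(pair(0, b)))))  →  f(f(pair(s(b), b), s(f(pair(0, b), f(0, 0)))), f(f(pair(s(b), pair(0, 0)), pair(pair(pair(b, 0), pair(b, 0)), b)), pair(s(0), s(pair(0, b)))))   [R3 at 1.1]
2. f(f(pair(s(b), b), s(f(pair(0, b), f(0, 0)))), f(f(pair(s(b), pair(0, 0)), pair(pair(pair(b, 0), pair(b, 0)), b)), pair(s(0), s(pair(0, b)))))  →  f(f(pair(s(b), b), s(f(pair(0, b), 0))), f(f(pair(s(b), pair(0, 0)), pair(pair(pair(b, 0), pair(b, 0)), b)), pair(s(0), s(pair(0, b)))))   [R3 at 1.2.1.2]
3. f(f(pair(s(b), b), s(f(pair(0, b), 0))), f(f(pair(s(b), pair(0, 0)), pair(pair(pair(b, 0), pair(b, 0)), b)), pair(s(0), s(pair(0, b)))))  →  f(f(pair(s(b), b), s(pair(0, b))), f(f(pair(s(b), pair(0, 0)), pair(pair(pair(b, 0), pair(b, 0)), b)), pair(s(0), s(pair(0, b)))))   [R3 at 1.2.1]
4. f(f(pair(s(b), b), s(pair(0, b))), f(f(pair(s(b), pair(0, 0)), pair(pair(pair(b, 0), pair(b, 0)), b)), pair(s(0), s(pair(0, b)))))  →  f(pair(s(b), b), f(f(pair(s(b), pair(0, 0)), pair(pair(pair(b, 0), pair(b, 0)), b)), pair(s(0), s(pair(0, b)))))   [R4 at 1]
5. f(pair(s(b), b), f(f(pair(s(b), pair(0, 0)), pair(pair(pair(b, 0), pair(b, 0)), b)), pair(s(0), s(pair(0, b)))))  →  f(pair(s(b), b), s(pair(0, b)))   [R1 at 2]
6. f(pair(s(b), b), s(pair(0, b)))  →  pair(s(b), b)   [R4 at ε]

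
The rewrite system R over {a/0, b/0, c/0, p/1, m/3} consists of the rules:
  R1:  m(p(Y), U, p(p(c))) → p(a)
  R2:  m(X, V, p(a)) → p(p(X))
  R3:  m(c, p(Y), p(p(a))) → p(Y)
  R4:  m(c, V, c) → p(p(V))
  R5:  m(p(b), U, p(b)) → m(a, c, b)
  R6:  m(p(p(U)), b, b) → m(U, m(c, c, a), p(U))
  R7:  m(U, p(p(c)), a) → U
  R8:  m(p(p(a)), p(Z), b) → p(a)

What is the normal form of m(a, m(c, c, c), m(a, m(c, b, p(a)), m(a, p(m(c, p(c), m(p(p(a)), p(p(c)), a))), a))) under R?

1. m(a, m(c, c, c), m(a, m(c, b, p(a)), m(a, p(m(c, p(c), m(p(p(a)), p(p(c)), a))), a)))  →  m(a, p(p(c)), m(a, m(c, b, p(a)), m(a, p(m(c, p(c), m(p(p(a)), p(p(c)), a))), a)))   [R4 at 2]
2. m(a, p(p(c)), m(a, m(c, b, p(a)), m(a, p(m(c, p(c), m(p(p(a)), p(p(c)), a))), a)))  →  m(a, p(p(c)), m(a, p(p(c)), m(a, p(m(c, p(c), m(p(p(a)), p(p(c)), a))), a)))   [R2 at 3.2]
3. m(a, p(p(c)), m(a, p(p(c)), m(a, p(m(c, p(c), m(p(p(a)), p(p(c)), a))), a)))  →  m(a, p(p(c)), m(a, p(p(c)), m(a, p(m(c, p(c), p(p(a)))), a)))   [R7 at 3.3.2.1.3]
4. m(a, p(p(c)), m(a, p(p(c)), m(a, p(m(c, p(c), p(p(a)))), a)))  →  m(a, p(p(c)), m(a, p(p(c)), m(a, p(p(c)), a)))   [R3 at 3.3.2.1]
5. m(a, p(p(c)), m(a, p(p(c)), m(a, p(p(c)), a)))  →  m(a, p(p(c)), m(a, p(p(c)), a))   [R7 at 3.3]
6. m(a, p(p(c)), m(a, p(p(c)), a))  →  m(a, p(p(c)), a)   [R7 at 3]
7. m(a, p(p(c)), a)  →  a   [R7 at ε]

a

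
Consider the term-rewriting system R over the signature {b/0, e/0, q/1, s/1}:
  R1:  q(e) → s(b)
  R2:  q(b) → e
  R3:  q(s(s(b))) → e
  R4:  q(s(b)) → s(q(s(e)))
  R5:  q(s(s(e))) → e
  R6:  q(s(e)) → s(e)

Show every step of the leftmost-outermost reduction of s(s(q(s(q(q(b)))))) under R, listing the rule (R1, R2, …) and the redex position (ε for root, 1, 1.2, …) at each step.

s(s(e))

1. s(s(q(s(q(q(b))))))  →  s(s(q(s(q(e)))))   [R2 at 1.1.1.1.1]
2. s(s(q(s(q(e)))))  →  s(s(q(s(s(b)))))   [R1 at 1.1.1.1]
3. s(s(q(s(s(b)))))  →  s(s(e))   [R3 at 1.1]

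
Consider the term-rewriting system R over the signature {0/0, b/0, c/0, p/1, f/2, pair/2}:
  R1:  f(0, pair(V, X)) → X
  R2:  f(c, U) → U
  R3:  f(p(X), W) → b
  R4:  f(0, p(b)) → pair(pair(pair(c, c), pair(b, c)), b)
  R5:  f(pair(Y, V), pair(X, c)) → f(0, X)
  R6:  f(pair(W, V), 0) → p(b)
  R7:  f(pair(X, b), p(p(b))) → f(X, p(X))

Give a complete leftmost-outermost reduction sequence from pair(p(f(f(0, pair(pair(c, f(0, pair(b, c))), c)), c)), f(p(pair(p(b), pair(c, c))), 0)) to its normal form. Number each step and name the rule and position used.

1. pair(p(f(f(0, pair(pair(c, f(0, pair(b, c))), c)), c)), f(p(pair(p(b), pair(c, c))), 0))  →  pair(p(f(c, c)), f(p(pair(p(b), pair(c, c))), 0))   [R1 at 1.1.1]
2. pair(p(f(c, c)), f(p(pair(p(b), pair(c, c))), 0))  →  pair(p(c), f(p(pair(p(b), pair(c, c))), 0))   [R2 at 1.1]
3. pair(p(c), f(p(pair(p(b), pair(c, c))), 0))  →  pair(p(c), b)   [R3 at 2]

pair(p(c), b)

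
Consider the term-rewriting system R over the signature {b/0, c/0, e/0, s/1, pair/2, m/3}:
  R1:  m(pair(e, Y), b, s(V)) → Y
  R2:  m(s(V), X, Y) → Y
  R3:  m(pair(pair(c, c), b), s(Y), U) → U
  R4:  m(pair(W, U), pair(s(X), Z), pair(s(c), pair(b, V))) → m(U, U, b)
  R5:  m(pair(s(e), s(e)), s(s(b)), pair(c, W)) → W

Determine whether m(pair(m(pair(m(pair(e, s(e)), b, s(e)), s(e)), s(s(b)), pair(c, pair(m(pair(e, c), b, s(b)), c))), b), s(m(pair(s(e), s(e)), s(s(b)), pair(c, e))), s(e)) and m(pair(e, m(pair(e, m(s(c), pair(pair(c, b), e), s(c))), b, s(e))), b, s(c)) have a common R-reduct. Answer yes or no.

Reduce t₁ = m(pair(m(pair(m(pair(e, s(e)), b, s(e)), s(e)), s(s(b)), pair(c, pair(m(pair(e, c), b, s(b)), c))), b), s(m(pair(s(e), s(e)), s(s(b)), pair(c, e))), s(e)):
1. m(pair(m(pair(m(pair(e, s(e)), b, s(e)), s(e)), s(s(b)), pair(c, pair(m(pair(e, c), b, s(b)), c))), b), s(m(pair(s(e), s(e)), s(s(b)), pair(c, e))), s(e))  →  m(pair(m(pair(s(e), s(e)), s(s(b)), pair(c, pair(m(pair(e, c), b, s(b)), c))), b), s(m(pair(s(e), s(e)), s(s(b)), pair(c, e))), s(e))   [R1 at 1.1.1.1]
2. m(pair(m(pair(s(e), s(e)), s(s(b)), pair(c, pair(m(pair(e, c), b, s(b)), c))), b), s(m(pair(s(e), s(e)), s(s(b)), pair(c, e))), s(e))  →  m(pair(pair(m(pair(e, c), b, s(b)), c), b), s(m(pair(s(e), s(e)), s(s(b)), pair(c, e))), s(e))   [R5 at 1.1]
3. m(pair(pair(m(pair(e, c), b, s(b)), c), b), s(m(pair(s(e), s(e)), s(s(b)), pair(c, e))), s(e))  →  m(pair(pair(c, c), b), s(m(pair(s(e), s(e)), s(s(b)), pair(c, e))), s(e))   [R1 at 1.1.1]
4. m(pair(pair(c, c), b), s(m(pair(s(e), s(e)), s(s(b)), pair(c, e))), s(e))  →  s(e)   [R3 at ε]

Reduce t₂ = m(pair(e, m(pair(e, m(s(c), pair(pair(c, b), e), s(c))), b, s(e))), b, s(c)):
1. m(pair(e, m(pair(e, m(s(c), pair(pair(c, b), e), s(c))), b, s(e))), b, s(c))  →  m(pair(e, m(s(c), pair(pair(c, b), e), s(c))), b, s(e))   [R1 at ε]
2. m(pair(e, m(s(c), pair(pair(c, b), e), s(c))), b, s(e))  →  m(s(c), pair(pair(c, b), e), s(c))   [R1 at ε]
3. m(s(c), pair(pair(c, b), e), s(c))  →  s(c)   [R2 at ε]

no — NF(t₁) = s(e), NF(t₂) = s(c)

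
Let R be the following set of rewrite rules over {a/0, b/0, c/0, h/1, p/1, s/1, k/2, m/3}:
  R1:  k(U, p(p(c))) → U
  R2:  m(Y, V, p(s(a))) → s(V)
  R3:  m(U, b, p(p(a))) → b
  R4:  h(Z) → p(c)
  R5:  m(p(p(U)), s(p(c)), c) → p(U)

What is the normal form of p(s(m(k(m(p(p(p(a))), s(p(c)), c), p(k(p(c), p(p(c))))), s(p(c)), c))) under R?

p(s(p(a)))

1. p(s(m(k(m(p(p(p(a))), s(p(c)), c), p(k(p(c), p(p(c))))), s(p(c)), c)))  →  p(s(m(k(p(p(a)), p(k(p(c), p(p(c))))), s(p(c)), c)))   [R5 at 1.1.1.1]
2. p(s(m(k(p(p(a)), p(k(p(c), p(p(c))))), s(p(c)), c)))  →  p(s(m(k(p(p(a)), p(p(c))), s(p(c)), c)))   [R1 at 1.1.1.2.1]
3. p(s(m(k(p(p(a)), p(p(c))), s(p(c)), c)))  →  p(s(m(p(p(a)), s(p(c)), c)))   [R1 at 1.1.1]
4. p(s(m(p(p(a)), s(p(c)), c)))  →  p(s(p(a)))   [R5 at 1.1]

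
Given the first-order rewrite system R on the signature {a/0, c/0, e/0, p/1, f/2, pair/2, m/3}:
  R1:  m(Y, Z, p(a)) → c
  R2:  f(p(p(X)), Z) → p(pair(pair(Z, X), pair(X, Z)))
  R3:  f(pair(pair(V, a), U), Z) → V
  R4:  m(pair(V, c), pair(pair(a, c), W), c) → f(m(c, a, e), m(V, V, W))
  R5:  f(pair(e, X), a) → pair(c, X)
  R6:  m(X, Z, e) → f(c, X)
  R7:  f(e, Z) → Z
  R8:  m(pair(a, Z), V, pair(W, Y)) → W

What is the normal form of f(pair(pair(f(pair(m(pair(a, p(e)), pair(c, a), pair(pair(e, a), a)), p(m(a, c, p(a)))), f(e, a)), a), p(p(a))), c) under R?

e

1. f(pair(pair(f(pair(m(pair(a, p(e)), pair(c, a), pair(pair(e, a), a)), p(m(a, c, p(a)))), f(e, a)), a), p(p(a))), c)  →  f(pair(m(pair(a, p(e)), pair(c, a), pair(pair(e, a), a)), p(m(a, c, p(a)))), f(e, a))   [R3 at ε]
2. f(pair(m(pair(a, p(e)), pair(c, a), pair(pair(e, a), a)), p(m(a, c, p(a)))), f(e, a))  →  f(pair(pair(e, a), p(m(a, c, p(a)))), f(e, a))   [R8 at 1.1]
3. f(pair(pair(e, a), p(m(a, c, p(a)))), f(e, a))  →  e   [R3 at ε]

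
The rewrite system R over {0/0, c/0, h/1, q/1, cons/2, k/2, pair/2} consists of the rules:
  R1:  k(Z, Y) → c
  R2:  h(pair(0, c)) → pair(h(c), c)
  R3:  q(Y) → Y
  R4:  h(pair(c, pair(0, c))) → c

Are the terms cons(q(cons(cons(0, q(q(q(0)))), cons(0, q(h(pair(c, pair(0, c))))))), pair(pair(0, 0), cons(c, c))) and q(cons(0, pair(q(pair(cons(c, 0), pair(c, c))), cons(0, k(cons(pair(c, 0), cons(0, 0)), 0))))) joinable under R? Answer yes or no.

Reduce t₁ = cons(q(cons(cons(0, q(q(q(0)))), cons(0, q(h(pair(c, pair(0, c))))))), pair(pair(0, 0), cons(c, c))):
1. cons(q(cons(cons(0, q(q(q(0)))), cons(0, q(h(pair(c, pair(0, c))))))), pair(pair(0, 0), cons(c, c)))  →  cons(cons(cons(0, q(q(q(0)))), cons(0, q(h(pair(c, pair(0, c)))))), pair(pair(0, 0), cons(c, c)))   [R3 at 1]
2. cons(cons(cons(0, q(q(q(0)))), cons(0, q(h(pair(c, pair(0, c)))))), pair(pair(0, 0), cons(c, c)))  →  cons(cons(cons(0, q(q(0))), cons(0, q(h(pair(c, pair(0, c)))))), pair(pair(0, 0), cons(c, c)))   [R3 at 1.1.2]
3. cons(cons(cons(0, q(q(0))), cons(0, q(h(pair(c, pair(0, c)))))), pair(pair(0, 0), cons(c, c)))  →  cons(cons(cons(0, q(0)), cons(0, q(h(pair(c, pair(0, c)))))), pair(pair(0, 0), cons(c, c)))   [R3 at 1.1.2]
4. cons(cons(cons(0, q(0)), cons(0, q(h(pair(c, pair(0, c)))))), pair(pair(0, 0), cons(c, c)))  →  cons(cons(cons(0, 0), cons(0, q(h(pair(c, pair(0, c)))))), pair(pair(0, 0), cons(c, c)))   [R3 at 1.1.2]
5. cons(cons(cons(0, 0), cons(0, q(h(pair(c, pair(0, c)))))), pair(pair(0, 0), cons(c, c)))  →  cons(cons(cons(0, 0), cons(0, h(pair(c, pair(0, c))))), pair(pair(0, 0), cons(c, c)))   [R3 at 1.2.2]
6. cons(cons(cons(0, 0), cons(0, h(pair(c, pair(0, c))))), pair(pair(0, 0), cons(c, c)))  →  cons(cons(cons(0, 0), cons(0, c)), pair(pair(0, 0), cons(c, c)))   [R4 at 1.2.2]

Reduce t₂ = q(cons(0, pair(q(pair(cons(c, 0), pair(c, c))), cons(0, k(cons(pair(c, 0), cons(0, 0)), 0))))):
1. q(cons(0, pair(q(pair(cons(c, 0), pair(c, c))), cons(0, k(cons(pair(c, 0), cons(0, 0)), 0)))))  →  cons(0, pair(q(pair(cons(c, 0), pair(c, c))), cons(0, k(cons(pair(c, 0), cons(0, 0)), 0))))   [R3 at ε]
2. cons(0, pair(q(pair(cons(c, 0), pair(c, c))), cons(0, k(cons(pair(c, 0), cons(0, 0)), 0))))  →  cons(0, pair(pair(cons(c, 0), pair(c, c)), cons(0, k(cons(pair(c, 0), cons(0, 0)), 0))))   [R3 at 2.1]
3. cons(0, pair(pair(cons(c, 0), pair(c, c)), cons(0, k(cons(pair(c, 0), cons(0, 0)), 0))))  →  cons(0, pair(pair(cons(c, 0), pair(c, c)), cons(0, c)))   [R1 at 2.2.2]

no — NF(t₁) = cons(cons(cons(0, 0), cons(0, c)), pair(pair(0, 0), cons(c, c))), NF(t₂) = cons(0, pair(pair(cons(c, 0), pair(c, c)), cons(0, c)))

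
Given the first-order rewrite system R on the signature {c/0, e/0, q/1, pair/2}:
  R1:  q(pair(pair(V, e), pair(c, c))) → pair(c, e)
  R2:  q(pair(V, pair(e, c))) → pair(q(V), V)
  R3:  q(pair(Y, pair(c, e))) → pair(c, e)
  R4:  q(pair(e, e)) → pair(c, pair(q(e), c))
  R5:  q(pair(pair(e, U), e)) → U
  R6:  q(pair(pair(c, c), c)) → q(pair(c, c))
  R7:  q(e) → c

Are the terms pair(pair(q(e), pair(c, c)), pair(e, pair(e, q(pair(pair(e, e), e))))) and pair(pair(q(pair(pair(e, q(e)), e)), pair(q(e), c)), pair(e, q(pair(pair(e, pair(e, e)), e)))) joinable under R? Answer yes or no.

Reduce t₁ = pair(pair(q(e), pair(c, c)), pair(e, pair(e, q(pair(pair(e, e), e))))):
1. pair(pair(q(e), pair(c, c)), pair(e, pair(e, q(pair(pair(e, e), e)))))  →  pair(pair(c, pair(c, c)), pair(e, pair(e, q(pair(pair(e, e), e)))))   [R7 at 1.1]
2. pair(pair(c, pair(c, c)), pair(e, pair(e, q(pair(pair(e, e), e)))))  →  pair(pair(c, pair(c, c)), pair(e, pair(e, e)))   [R5 at 2.2.2]

Reduce t₂ = pair(pair(q(pair(pair(e, q(e)), e)), pair(q(e), c)), pair(e, q(pair(pair(e, pair(e, e)), e)))):
1. pair(pair(q(pair(pair(e, q(e)), e)), pair(q(e), c)), pair(e, q(pair(pair(e, pair(e, e)), e))))  →  pair(pair(q(e), pair(q(e), c)), pair(e, q(pair(pair(e, pair(e, e)), e))))   [R5 at 1.1]
2. pair(pair(q(e), pair(q(e), c)), pair(e, q(pair(pair(e, pair(e, e)), e))))  →  pair(pair(c, pair(q(e), c)), pair(e, q(pair(pair(e, pair(e, e)), e))))   [R7 at 1.1]
3. pair(pair(c, pair(q(e), c)), pair(e, q(pair(pair(e, pair(e, e)), e))))  →  pair(pair(c, pair(c, c)), pair(e, q(pair(pair(e, pair(e, e)), e))))   [R7 at 1.2.1]
4. pair(pair(c, pair(c, c)), pair(e, q(pair(pair(e, pair(e, e)), e))))  →  pair(pair(c, pair(c, c)), pair(e, pair(e, e)))   [R5 at 2.2]

yes — NF(t₁) = pair(pair(c, pair(c, c)), pair(e, pair(e, e))), NF(t₂) = pair(pair(c, pair(c, c)), pair(e, pair(e, e)))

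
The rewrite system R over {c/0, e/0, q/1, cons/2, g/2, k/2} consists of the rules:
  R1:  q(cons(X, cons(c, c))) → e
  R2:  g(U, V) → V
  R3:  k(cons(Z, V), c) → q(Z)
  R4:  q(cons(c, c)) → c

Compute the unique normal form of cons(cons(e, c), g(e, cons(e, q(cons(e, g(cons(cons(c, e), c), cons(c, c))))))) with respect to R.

cons(cons(e, c), cons(e, e))

1. cons(cons(e, c), g(e, cons(e, q(cons(e, g(cons(cons(c, e), c), cons(c, c)))))))  →  cons(cons(e, c), cons(e, q(cons(e, g(cons(cons(c, e), c), cons(c, c))))))   [R2 at 2]
2. cons(cons(e, c), cons(e, q(cons(e, g(cons(cons(c, e), c), cons(c, c))))))  →  cons(cons(e, c), cons(e, q(cons(e, cons(c, c)))))   [R2 at 2.2.1.2]
3. cons(cons(e, c), cons(e, q(cons(e, cons(c, c)))))  →  cons(cons(e, c), cons(e, e))   [R1 at 2.2]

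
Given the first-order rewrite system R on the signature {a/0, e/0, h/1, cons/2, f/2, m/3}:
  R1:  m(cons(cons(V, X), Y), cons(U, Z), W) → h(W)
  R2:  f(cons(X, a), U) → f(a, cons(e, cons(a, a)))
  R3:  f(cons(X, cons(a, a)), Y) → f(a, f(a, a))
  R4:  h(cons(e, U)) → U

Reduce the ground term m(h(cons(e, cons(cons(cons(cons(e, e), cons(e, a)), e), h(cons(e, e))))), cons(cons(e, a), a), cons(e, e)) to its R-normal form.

1. m(h(cons(e, cons(cons(cons(cons(e, e), cons(e, a)), e), h(cons(e, e))))), cons(cons(e, a), a), cons(e, e))  →  m(cons(cons(cons(cons(e, e), cons(e, a)), e), h(cons(e, e))), cons(cons(e, a), a), cons(e, e))   [R4 at 1]
2. m(cons(cons(cons(cons(e, e), cons(e, a)), e), h(cons(e, e))), cons(cons(e, a), a), cons(e, e))  →  h(cons(e, e))   [R1 at ε]
3. h(cons(e, e))  →  e   [R4 at ε]

e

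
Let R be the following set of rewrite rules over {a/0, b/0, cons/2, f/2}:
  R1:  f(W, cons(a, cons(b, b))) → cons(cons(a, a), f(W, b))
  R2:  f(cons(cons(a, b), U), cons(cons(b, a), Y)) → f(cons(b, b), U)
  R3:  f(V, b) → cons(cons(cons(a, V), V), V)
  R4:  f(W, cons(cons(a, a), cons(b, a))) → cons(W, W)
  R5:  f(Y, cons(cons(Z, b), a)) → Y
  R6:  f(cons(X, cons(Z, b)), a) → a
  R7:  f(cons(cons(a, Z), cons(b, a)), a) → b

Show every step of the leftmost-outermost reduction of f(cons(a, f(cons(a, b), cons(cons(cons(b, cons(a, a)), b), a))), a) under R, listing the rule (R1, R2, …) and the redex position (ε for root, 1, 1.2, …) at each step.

a

1. f(cons(a, f(cons(a, b), cons(cons(cons(b, cons(a, a)), b), a))), a)  →  f(cons(a, cons(a, b)), a)   [R5 at 1.2]
2. f(cons(a, cons(a, b)), a)  →  a   [R6 at ε]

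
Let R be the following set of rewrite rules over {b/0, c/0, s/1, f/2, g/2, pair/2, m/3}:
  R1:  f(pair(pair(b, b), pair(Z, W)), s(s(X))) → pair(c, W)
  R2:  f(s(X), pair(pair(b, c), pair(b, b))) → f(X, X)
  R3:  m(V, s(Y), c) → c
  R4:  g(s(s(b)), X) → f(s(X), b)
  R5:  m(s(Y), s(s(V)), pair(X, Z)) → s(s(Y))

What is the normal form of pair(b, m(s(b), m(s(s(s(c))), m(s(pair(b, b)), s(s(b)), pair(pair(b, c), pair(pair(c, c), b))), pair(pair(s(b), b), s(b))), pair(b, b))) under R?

1. pair(b, m(s(b), m(s(s(s(c))), m(s(pair(b, b)), s(s(b)), pair(pair(b, c), pair(pair(c, c), b))), pair(pair(s(b), b), s(b))), pair(b, b)))  →  pair(b, m(s(b), m(s(s(s(c))), s(s(pair(b, b))), pair(pair(s(b), b), s(b))), pair(b, b)))   [R5 at 2.2.2]
2. pair(b, m(s(b), m(s(s(s(c))), s(s(pair(b, b))), pair(pair(s(b), b), s(b))), pair(b, b)))  →  pair(b, m(s(b), s(s(s(s(c)))), pair(b, b)))   [R5 at 2.2]
3. pair(b, m(s(b), s(s(s(s(c)))), pair(b, b)))  →  pair(b, s(s(b)))   [R5 at 2]

pair(b, s(s(b)))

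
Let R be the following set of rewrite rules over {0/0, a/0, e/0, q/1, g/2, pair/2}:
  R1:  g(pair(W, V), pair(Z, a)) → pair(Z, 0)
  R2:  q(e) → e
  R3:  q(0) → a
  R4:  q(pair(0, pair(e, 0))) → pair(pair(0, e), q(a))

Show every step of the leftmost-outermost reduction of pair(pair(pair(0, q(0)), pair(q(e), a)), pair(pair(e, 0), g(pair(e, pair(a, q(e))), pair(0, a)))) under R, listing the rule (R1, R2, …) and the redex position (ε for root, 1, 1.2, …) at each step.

pair(pair(pair(0, a), pair(e, a)), pair(pair(e, 0), pair(0, 0)))

1. pair(pair(pair(0, q(0)), pair(q(e), a)), pair(pair(e, 0), g(pair(e, pair(a, q(e))), pair(0, a))))  →  pair(pair(pair(0, a), pair(q(e), a)), pair(pair(e, 0), g(pair(e, pair(a, q(e))), pair(0, a))))   [R3 at 1.1.2]
2. pair(pair(pair(0, a), pair(q(e), a)), pair(pair(e, 0), g(pair(e, pair(a, q(e))), pair(0, a))))  →  pair(pair(pair(0, a), pair(e, a)), pair(pair(e, 0), g(pair(e, pair(a, q(e))), pair(0, a))))   [R2 at 1.2.1]
3. pair(pair(pair(0, a), pair(e, a)), pair(pair(e, 0), g(pair(e, pair(a, q(e))), pair(0, a))))  →  pair(pair(pair(0, a), pair(e, a)), pair(pair(e, 0), pair(0, 0)))   [R1 at 2.2]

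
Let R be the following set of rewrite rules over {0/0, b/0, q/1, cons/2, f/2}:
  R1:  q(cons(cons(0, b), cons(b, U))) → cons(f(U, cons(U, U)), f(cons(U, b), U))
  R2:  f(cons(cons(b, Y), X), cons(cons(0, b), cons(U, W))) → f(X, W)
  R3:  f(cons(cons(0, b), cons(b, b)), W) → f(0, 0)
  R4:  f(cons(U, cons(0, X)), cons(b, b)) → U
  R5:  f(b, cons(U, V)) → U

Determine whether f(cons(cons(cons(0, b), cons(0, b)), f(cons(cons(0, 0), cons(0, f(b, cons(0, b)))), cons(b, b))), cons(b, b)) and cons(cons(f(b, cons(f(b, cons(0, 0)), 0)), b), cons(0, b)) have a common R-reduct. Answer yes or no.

Reduce t₁ = f(cons(cons(cons(0, b), cons(0, b)), f(cons(cons(0, 0), cons(0, f(b, cons(0, b)))), cons(b, b))), cons(b, b)):
1. f(cons(cons(cons(0, b), cons(0, b)), f(cons(cons(0, 0), cons(0, f(b, cons(0, b)))), cons(b, b))), cons(b, b))  →  f(cons(cons(cons(0, b), cons(0, b)), cons(0, 0)), cons(b, b))   [R4 at 1.2]
2. f(cons(cons(cons(0, b), cons(0, b)), cons(0, 0)), cons(b, b))  →  cons(cons(0, b), cons(0, b))   [R4 at ε]

Reduce t₂ = cons(cons(f(b, cons(f(b, cons(0, 0)), 0)), b), cons(0, b)):
1. cons(cons(f(b, cons(f(b, cons(0, 0)), 0)), b), cons(0, b))  →  cons(cons(f(b, cons(0, 0)), b), cons(0, b))   [R5 at 1.1]
2. cons(cons(f(b, cons(0, 0)), b), cons(0, b))  →  cons(cons(0, b), cons(0, b))   [R5 at 1.1]

yes — NF(t₁) = cons(cons(0, b), cons(0, b)), NF(t₂) = cons(cons(0, b), cons(0, b))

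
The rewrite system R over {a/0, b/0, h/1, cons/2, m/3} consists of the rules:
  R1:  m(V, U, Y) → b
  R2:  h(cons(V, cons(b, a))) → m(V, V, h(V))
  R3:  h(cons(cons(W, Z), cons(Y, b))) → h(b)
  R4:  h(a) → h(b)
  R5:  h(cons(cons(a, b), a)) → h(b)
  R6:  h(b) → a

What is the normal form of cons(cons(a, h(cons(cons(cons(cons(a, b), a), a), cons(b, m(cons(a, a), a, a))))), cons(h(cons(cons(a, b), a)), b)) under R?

1. cons(cons(a, h(cons(cons(cons(cons(a, b), a), a), cons(b, m(cons(a, a), a, a))))), cons(h(cons(cons(a, b), a)), b))  →  cons(cons(a, h(cons(cons(cons(cons(a, b), a), a), cons(b, b)))), cons(h(cons(cons(a, b), a)), b))   [R1 at 1.2.1.2.2]
2. cons(cons(a, h(cons(cons(cons(cons(a, b), a), a), cons(b, b)))), cons(h(cons(cons(a, b), a)), b))  →  cons(cons(a, h(b)), cons(h(cons(cons(a, b), a)), b))   [R3 at 1.2]
3. cons(cons(a, h(b)), cons(h(cons(cons(a, b), a)), b))  →  cons(cons(a, a), cons(h(cons(cons(a, b), a)), b))   [R6 at 1.2]
4. cons(cons(a, a), cons(h(cons(cons(a, b), a)), b))  →  cons(cons(a, a), cons(h(b), b))   [R5 at 2.1]
5. cons(cons(a, a), cons(h(b), b))  →  cons(cons(a, a), cons(a, b))   [R6 at 2.1]

cons(cons(a, a), cons(a, b))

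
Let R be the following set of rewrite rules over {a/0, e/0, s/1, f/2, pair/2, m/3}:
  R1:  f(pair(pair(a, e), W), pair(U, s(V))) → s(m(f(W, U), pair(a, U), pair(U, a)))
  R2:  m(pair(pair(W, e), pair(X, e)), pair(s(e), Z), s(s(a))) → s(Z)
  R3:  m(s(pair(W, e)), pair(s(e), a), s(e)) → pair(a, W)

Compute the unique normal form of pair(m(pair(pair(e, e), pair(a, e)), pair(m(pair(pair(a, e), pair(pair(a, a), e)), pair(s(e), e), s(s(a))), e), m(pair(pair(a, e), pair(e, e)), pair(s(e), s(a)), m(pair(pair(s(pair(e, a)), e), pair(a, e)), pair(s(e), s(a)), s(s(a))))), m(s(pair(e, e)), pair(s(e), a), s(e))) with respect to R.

pair(s(e), pair(a, e))

1. pair(m(pair(pair(e, e), pair(a, e)), pair(m(pair(pair(a, e), pair(pair(a, a), e)), pair(s(e), e), s(s(a))), e), m(pair(pair(a, e), pair(e, e)), pair(s(e), s(a)), m(pair(pair(s(pair(e, a)), e), pair(a, e)), pair(s(e), s(a)), s(s(a))))), m(s(pair(e, e)), pair(s(e), a), s(e)))  →  pair(m(pair(pair(e, e), pair(a, e)), pair(s(e), e), m(pair(pair(a, e), pair(e, e)), pair(s(e), s(a)), m(pair(pair(s(pair(e, a)), e), pair(a, e)), pair(s(e), s(a)), s(s(a))))), m(s(pair(e, e)), pair(s(e), a), s(e)))   [R2 at 1.2.1]
2. pair(m(pair(pair(e, e), pair(a, e)), pair(s(e), e), m(pair(pair(a, e), pair(e, e)), pair(s(e), s(a)), m(pair(pair(s(pair(e, a)), e), pair(a, e)), pair(s(e), s(a)), s(s(a))))), m(s(pair(e, e)), pair(s(e), a), s(e)))  →  pair(m(pair(pair(e, e), pair(a, e)), pair(s(e), e), m(pair(pair(a, e), pair(e, e)), pair(s(e), s(a)), s(s(a)))), m(s(pair(e, e)), pair(s(e), a), s(e)))   [R2 at 1.3.3]
3. pair(m(pair(pair(e, e), pair(a, e)), pair(s(e), e), m(pair(pair(a, e), pair(e, e)), pair(s(e), s(a)), s(s(a)))), m(s(pair(e, e)), pair(s(e), a), s(e)))  →  pair(m(pair(pair(e, e), pair(a, e)), pair(s(e), e), s(s(a))), m(s(pair(e, e)), pair(s(e), a), s(e)))   [R2 at 1.3]
4. pair(m(pair(pair(e, e), pair(a, e)), pair(s(e), e), s(s(a))), m(s(pair(e, e)), pair(s(e), a), s(e)))  →  pair(s(e), m(s(pair(e, e)), pair(s(e), a), s(e)))   [R2 at 1]
5. pair(s(e), m(s(pair(e, e)), pair(s(e), a), s(e)))  →  pair(s(e), pair(a, e))   [R3 at 2]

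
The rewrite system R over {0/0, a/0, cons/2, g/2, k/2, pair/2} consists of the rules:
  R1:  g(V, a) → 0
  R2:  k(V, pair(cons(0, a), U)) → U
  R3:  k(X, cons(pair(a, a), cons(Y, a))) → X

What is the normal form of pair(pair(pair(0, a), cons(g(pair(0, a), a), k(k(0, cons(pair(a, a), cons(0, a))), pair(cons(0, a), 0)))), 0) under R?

pair(pair(pair(0, a), cons(0, 0)), 0)

1. pair(pair(pair(0, a), cons(g(pair(0, a), a), k(k(0, cons(pair(a, a), cons(0, a))), pair(cons(0, a), 0)))), 0)  →  pair(pair(pair(0, a), cons(0, k(k(0, cons(pair(a, a), cons(0, a))), pair(cons(0, a), 0)))), 0)   [R1 at 1.2.1]
2. pair(pair(pair(0, a), cons(0, k(k(0, cons(pair(a, a), cons(0, a))), pair(cons(0, a), 0)))), 0)  →  pair(pair(pair(0, a), cons(0, 0)), 0)   [R2 at 1.2.2]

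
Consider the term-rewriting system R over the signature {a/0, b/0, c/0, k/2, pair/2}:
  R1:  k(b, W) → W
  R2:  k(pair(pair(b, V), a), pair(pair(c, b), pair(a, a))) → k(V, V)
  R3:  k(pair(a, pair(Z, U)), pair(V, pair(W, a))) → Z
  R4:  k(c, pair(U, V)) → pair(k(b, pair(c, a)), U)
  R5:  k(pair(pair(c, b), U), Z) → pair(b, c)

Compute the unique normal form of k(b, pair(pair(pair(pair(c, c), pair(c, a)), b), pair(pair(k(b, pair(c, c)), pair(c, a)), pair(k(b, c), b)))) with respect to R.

1. k(b, pair(pair(pair(pair(c, c), pair(c, a)), b), pair(pair(k(b, pair(c, c)), pair(c, a)), pair(k(b, c), b))))  →  pair(pair(pair(pair(c, c), pair(c, a)), b), pair(pair(k(b, pair(c, c)), pair(c, a)), pair(k(b, c), b)))   [R1 at ε]
2. pair(pair(pair(pair(c, c), pair(c, a)), b), pair(pair(k(b, pair(c, c)), pair(c, a)), pair(k(b, c), b)))  →  pair(pair(pair(pair(c, c), pair(c, a)), b), pair(pair(pair(c, c), pair(c, a)), pair(k(b, c), b)))   [R1 at 2.1.1]
3. pair(pair(pair(pair(c, c), pair(c, a)), b), pair(pair(pair(c, c), pair(c, a)), pair(k(b, c), b)))  →  pair(pair(pair(pair(c, c), pair(c, a)), b), pair(pair(pair(c, c), pair(c, a)), pair(c, b)))   [R1 at 2.2.1]

pair(pair(pair(pair(c, c), pair(c, a)), b), pair(pair(pair(c, c), pair(c, a)), pair(c, b)))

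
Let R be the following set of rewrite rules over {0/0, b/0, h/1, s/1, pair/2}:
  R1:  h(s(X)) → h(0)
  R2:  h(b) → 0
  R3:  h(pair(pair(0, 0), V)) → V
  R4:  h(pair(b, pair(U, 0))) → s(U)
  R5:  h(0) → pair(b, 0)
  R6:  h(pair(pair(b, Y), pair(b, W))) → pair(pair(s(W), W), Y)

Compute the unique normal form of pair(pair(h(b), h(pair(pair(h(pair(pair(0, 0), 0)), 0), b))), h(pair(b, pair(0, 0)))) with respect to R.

pair(pair(0, b), s(0))

1. pair(pair(h(b), h(pair(pair(h(pair(pair(0, 0), 0)), 0), b))), h(pair(b, pair(0, 0))))  →  pair(pair(0, h(pair(pair(h(pair(pair(0, 0), 0)), 0), b))), h(pair(b, pair(0, 0))))   [R2 at 1.1]
2. pair(pair(0, h(pair(pair(h(pair(pair(0, 0), 0)), 0), b))), h(pair(b, pair(0, 0))))  →  pair(pair(0, h(pair(pair(0, 0), b))), h(pair(b, pair(0, 0))))   [R3 at 1.2.1.1.1]
3. pair(pair(0, h(pair(pair(0, 0), b))), h(pair(b, pair(0, 0))))  →  pair(pair(0, b), h(pair(b, pair(0, 0))))   [R3 at 1.2]
4. pair(pair(0, b), h(pair(b, pair(0, 0))))  →  pair(pair(0, b), s(0))   [R4 at 2]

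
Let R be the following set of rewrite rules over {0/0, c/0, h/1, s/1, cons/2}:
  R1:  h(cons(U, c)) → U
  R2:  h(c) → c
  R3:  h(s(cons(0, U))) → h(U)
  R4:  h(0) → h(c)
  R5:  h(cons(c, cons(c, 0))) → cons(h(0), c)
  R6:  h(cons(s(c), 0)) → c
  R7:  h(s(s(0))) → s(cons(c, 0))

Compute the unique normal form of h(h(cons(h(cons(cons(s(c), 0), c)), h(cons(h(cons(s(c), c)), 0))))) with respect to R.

c

1. h(h(cons(h(cons(cons(s(c), 0), c)), h(cons(h(cons(s(c), c)), 0)))))  →  h(h(cons(cons(s(c), 0), h(cons(h(cons(s(c), c)), 0)))))   [R1 at 1.1.1]
2. h(h(cons(cons(s(c), 0), h(cons(h(cons(s(c), c)), 0)))))  →  h(h(cons(cons(s(c), 0), h(cons(s(c), 0)))))   [R1 at 1.1.2.1.1]
3. h(h(cons(cons(s(c), 0), h(cons(s(c), 0)))))  →  h(h(cons(cons(s(c), 0), c)))   [R6 at 1.1.2]
4. h(h(cons(cons(s(c), 0), c)))  →  h(cons(s(c), 0))   [R1 at 1]
5. h(cons(s(c), 0))  →  c   [R6 at ε]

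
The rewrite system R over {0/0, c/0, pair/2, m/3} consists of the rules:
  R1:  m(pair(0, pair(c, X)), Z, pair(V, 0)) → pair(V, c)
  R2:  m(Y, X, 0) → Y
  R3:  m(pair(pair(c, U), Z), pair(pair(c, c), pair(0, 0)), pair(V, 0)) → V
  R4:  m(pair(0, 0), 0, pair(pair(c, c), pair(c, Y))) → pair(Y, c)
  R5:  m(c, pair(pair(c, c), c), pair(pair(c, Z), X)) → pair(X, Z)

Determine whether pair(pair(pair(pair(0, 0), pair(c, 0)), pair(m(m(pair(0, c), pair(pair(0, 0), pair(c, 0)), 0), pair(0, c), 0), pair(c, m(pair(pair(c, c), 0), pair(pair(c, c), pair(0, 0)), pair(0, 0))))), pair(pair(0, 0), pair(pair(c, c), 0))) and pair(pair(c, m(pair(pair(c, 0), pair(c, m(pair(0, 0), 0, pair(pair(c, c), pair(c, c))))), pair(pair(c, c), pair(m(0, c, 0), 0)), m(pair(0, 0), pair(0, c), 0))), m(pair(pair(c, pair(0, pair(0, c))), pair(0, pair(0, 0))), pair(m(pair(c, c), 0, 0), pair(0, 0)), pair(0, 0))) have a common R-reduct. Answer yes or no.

no — NF(t₁) = pair(pair(pair(pair(0, 0), pair(c, 0)), pair(pair(0, c), pair(c, 0))), pair(pair(0, 0), pair(pair(c, c), 0))), NF(t₂) = pair(pair(c, 0), 0)

Reduce t₁ = pair(pair(pair(pair(0, 0), pair(c, 0)), pair(m(m(pair(0, c), pair(pair(0, 0), pair(c, 0)), 0), pair(0, c), 0), pair(c, m(pair(pair(c, c), 0), pair(pair(c, c), pair(0, 0)), pair(0, 0))))), pair(pair(0, 0), pair(pair(c, c), 0))):
1. pair(pair(pair(pair(0, 0), pair(c, 0)), pair(m(m(pair(0, c), pair(pair(0, 0), pair(c, 0)), 0), pair(0, c), 0), pair(c, m(pair(pair(c, c), 0), pair(pair(c, c), pair(0, 0)), pair(0, 0))))), pair(pair(0, 0), pair(pair(c, c), 0)))  →  pair(pair(pair(pair(0, 0), pair(c, 0)), pair(m(pair(0, c), pair(pair(0, 0), pair(c, 0)), 0), pair(c, m(pair(pair(c, c), 0), pair(pair(c, c), pair(0, 0)), pair(0, 0))))), pair(pair(0, 0), pair(pair(c, c), 0)))   [R2 at 1.2.1]
2. pair(pair(pair(pair(0, 0), pair(c, 0)), pair(m(pair(0, c), pair(pair(0, 0), pair(c, 0)), 0), pair(c, m(pair(pair(c, c), 0), pair(pair(c, c), pair(0, 0)), pair(0, 0))))), pair(pair(0, 0), pair(pair(c, c), 0)))  →  pair(pair(pair(pair(0, 0), pair(c, 0)), pair(pair(0, c), pair(c, m(pair(pair(c, c), 0), pair(pair(c, c), pair(0, 0)), pair(0, 0))))), pair(pair(0, 0), pair(pair(c, c), 0)))   [R2 at 1.2.1]
3. pair(pair(pair(pair(0, 0), pair(c, 0)), pair(pair(0, c), pair(c, m(pair(pair(c, c), 0), pair(pair(c, c), pair(0, 0)), pair(0, 0))))), pair(pair(0, 0), pair(pair(c, c), 0)))  →  pair(pair(pair(pair(0, 0), pair(c, 0)), pair(pair(0, c), pair(c, 0))), pair(pair(0, 0), pair(pair(c, c), 0)))   [R3 at 1.2.2.2]

Reduce t₂ = pair(pair(c, m(pair(pair(c, 0), pair(c, m(pair(0, 0), 0, pair(pair(c, c), pair(c, c))))), pair(pair(c, c), pair(m(0, c, 0), 0)), m(pair(0, 0), pair(0, c), 0))), m(pair(pair(c, pair(0, pair(0, c))), pair(0, pair(0, 0))), pair(m(pair(c, c), 0, 0), pair(0, 0)), pair(0, 0))):
1. pair(pair(c, m(pair(pair(c, 0), pair(c, m(pair(0, 0), 0, pair(pair(c, c), pair(c, c))))), pair(pair(c, c), pair(m(0, c, 0), 0)), m(pair(0, 0), pair(0, c), 0))), m(pair(pair(c, pair(0, pair(0, c))), pair(0, pair(0, 0))), pair(m(pair(c, c), 0, 0), pair(0, 0)), pair(0, 0)))  →  pair(pair(c, m(pair(pair(c, 0), pair(c, pair(c, c))), pair(pair(c, c), pair(m(0, c, 0), 0)), m(pair(0, 0), pair(0, c), 0))), m(pair(pair(c, pair(0, pair(0, c))), pair(0, pair(0, 0))), pair(m(pair(c, c), 0, 0), pair(0, 0)), pair(0, 0)))   [R4 at 1.2.1.2.2]
2. pair(pair(c, m(pair(pair(c, 0), pair(c, pair(c, c))), pair(pair(c, c), pair(m(0, c, 0), 0)), m(pair(0, 0), pair(0, c), 0))), m(pair(pair(c, pair(0, pair(0, c))), pair(0, pair(0, 0))), pair(m(pair(c, c), 0, 0), pair(0, 0)), pair(0, 0)))  →  pair(pair(c, m(pair(pair(c, 0), pair(c, pair(c, c))), pair(pair(c, c), pair(0, 0)), m(pair(0, 0), pair(0, c), 0))), m(pair(pair(c, pair(0, pair(0, c))), pair(0, pair(0, 0))), pair(m(pair(c, c), 0, 0), pair(0, 0)), pair(0, 0)))   [R2 at 1.2.2.2.1]
3. pair(pair(c, m(pair(pair(c, 0), pair(c, pair(c, c))), pair(pair(c, c), pair(0, 0)), m(pair(0, 0), pair(0, c), 0))), m(pair(pair(c, pair(0, pair(0, c))), pair(0, pair(0, 0))), pair(m(pair(c, c), 0, 0), pair(0, 0)), pair(0, 0)))  →  pair(pair(c, m(pair(pair(c, 0), pair(c, pair(c, c))), pair(pair(c, c), pair(0, 0)), pair(0, 0))), m(pair(pair(c, pair(0, pair(0, c))), pair(0, pair(0, 0))), pair(m(pair(c, c), 0, 0), pair(0, 0)), pair(0, 0)))   [R2 at 1.2.3]
4. pair(pair(c, m(pair(pair(c, 0), pair(c, pair(c, c))), pair(pair(c, c), pair(0, 0)), pair(0, 0))), m(pair(pair(c, pair(0, pair(0, c))), pair(0, pair(0, 0))), pair(m(pair(c, c), 0, 0), pair(0, 0)), pair(0, 0)))  →  pair(pair(c, 0), m(pair(pair(c, pair(0, pair(0, c))), pair(0, pair(0, 0))), pair(m(pair(c, c), 0, 0), pair(0, 0)), pair(0, 0)))   [R3 at 1.2]
5. pair(pair(c, 0), m(pair(pair(c, pair(0, pair(0, c))), pair(0, pair(0, 0))), pair(m(pair(c, c), 0, 0), pair(0, 0)), pair(0, 0)))  →  pair(pair(c, 0), m(pair(pair(c, pair(0, pair(0, c))), pair(0, pair(0, 0))), pair(pair(c, c), pair(0, 0)), pair(0, 0)))   [R2 at 2.2.1]
6. pair(pair(c, 0), m(pair(pair(c, pair(0, pair(0, c))), pair(0, pair(0, 0))), pair(pair(c, c), pair(0, 0)), pair(0, 0)))  →  pair(pair(c, 0), 0)   [R3 at 2]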